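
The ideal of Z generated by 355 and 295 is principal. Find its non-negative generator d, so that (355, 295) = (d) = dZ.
In the PID Z, (a, b) is generated by gcd(a, b). Compute gcd(355, 295) with the extended Euclidean algorithm, tracking rows (r, s, t) with s·355 + t·295 = r:
  row A: (355, 1, 0)   [1·355 + 0·295 = 355]
  row B: (295, 0, 1)   [0·355 + 1·295 = 295]
  355 = 1·295 + 60   → row C = row A − 1·row B = (60, 1, −1)   [check: 1·355 − 1·295 = 60]
  295 = 4·60 + 55   → row D = row B − 4·row C = (55, −4, 5)   [check: −4·355 + 5·295 = 55]
  60 = 1·55 + 5   → row E = row C − 1·row D = (5, 5, −6)   [check: 5·355 − 6·295 = 5]
  55 = 11·5 + 0   → remainder 0, stop. gcd = 5 (last nonzero row E).
So gcd(355, 295) = 5, with Bézout identity 5·355 − 6·295 = 5. Containment (⊇): the Bézout identity exhibits 5 as an element of (355, 295), giving (5) ⊆ (355, 295). Containment (⊆): since 5 | 355 and 5 | 295 (355 = 5·71, 295 = 5·59), every Z-linear combination of 355 and 295 is divisible by 5, so (355, 295) ⊆ (5). Therefore (355, 295) = (5), d = 5.

Final answer: (355, 295) = (5); d = 5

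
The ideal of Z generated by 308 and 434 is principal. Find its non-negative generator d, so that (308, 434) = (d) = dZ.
(308, 434) = (14); d = 14

In the PID Z, (a, b) is generated by gcd(a, b). Compute gcd(434, 308) with the extended Euclidean algorithm, tracking rows (r, s, t) with s·434 + t·308 = r:
  row A: (434, 1, 0)   [1·434 + 0·308 = 434]
  row B: (308, 0, 1)   [0·434 + 1·308 = 308]
  434 = 1·308 + 126   → row C = row A − 1·row B = (126, 1, −1)   [check: 1·434 − 1·308 = 126]
  308 = 2·126 + 56   → row D = row B − 2·row C = (56, −2, 3)   [check: −2·434 + 3·308 = 56]
  126 = 2·56 + 14   → row E = row C − 2·row D = (14, 5, −7)   [check: 5·434 − 7·308 = 14]
  56 = 4·14 + 0   → remainder 0, stop. gcd = 14 (last nonzero row E).
So gcd(308, 434) = 14, with Bézout identity 5·434 − 7·308 = 14. Containment (⊇): the Bézout identity exhibits 14 as an element of (308, 434), giving (14) ⊆ (308, 434). Containment (⊆): since 14 | 308 and 14 | 434 (308 = 14·22, 434 = 14·31), every Z-linear combination of 308 and 434 is divisible by 14, so (308, 434) ⊆ (14). Therefore (308, 434) = (14), d = 14.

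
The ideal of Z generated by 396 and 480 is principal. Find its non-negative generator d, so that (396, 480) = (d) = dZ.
(396, 480) = (12); d = 12

In the PID Z, (a, b) is generated by gcd(a, b). Compute gcd(480, 396) with the extended Euclidean algorithm, tracking rows (r, s, t) with s·480 + t·396 = r:
  row A: (480, 1, 0)   [1·480 + 0·396 = 480]
  row B: (396, 0, 1)   [0·480 + 1·396 = 396]
  480 = 1·396 + 84   → row C = row A − 1·row B = (84, 1, −1)   [check: 1·480 − 1·396 = 84]
  396 = 4·84 + 60   → row D = row B − 4·row C = (60, −4, 5)   [check: −4·480 + 5·396 = 60]
  84 = 1·60 + 24   → row E = row C − 1·row D = (24, 5, −6)   [check: 5·480 − 6·396 = 24]
  60 = 2·24 + 12   → row F = row D − 2·row E = (12, −14, 17)   [check: −14·480 + 17·396 = 12]
  24 = 2·12 + 0   → remainder 0, stop. gcd = 12 (last nonzero row F).
So gcd(396, 480) = 12, with Bézout identity −14·480 + 17·396 = 12. Containment (⊇): the Bézout identity exhibits 12 as an element of (396, 480), giving (12) ⊆ (396, 480). Containment (⊆): since 12 | 396 and 12 | 480 (396 = 12·33, 480 = 12·40), every Z-linear combination of 396 and 480 is divisible by 12, so (396, 480) ⊆ (12). Therefore (396, 480) = (12), d = 12.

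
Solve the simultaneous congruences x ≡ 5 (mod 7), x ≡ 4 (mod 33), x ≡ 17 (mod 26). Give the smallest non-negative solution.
The moduli 7, 33, 26 are pairwise coprime, so by the CRT there is a unique solution mod 7·33·26 = 6006.
Solve by successive substitution. Start with x ≡ 5 (mod 7).
  Combine with x ≡ 4 (mod 33): write x = 5 + 7·t and require 5 + 7·t ≡ 4 (mod 33), i.e. 7·t ≡ 4 − 5 ≡ 32 (mod 33). Since 7^(−1) ≡ 19 (mod 33), t ≡ 19·32 ≡ 14 (mod 33). So x ≡ 5 + 7·14 = 103 (mod 231).
  Combine with x ≡ 17 (mod 26): write x = 103 + 231·t and require 103 + 231·t ≡ 17 (mod 26), i.e. 231·t ≡ 17 − 103 ≡ 18 (mod 26). Since 231^(−1) ≡ 17 (mod 26) (231 ≡ 23 (mod 26)), t ≡ 17·18 ≡ 20 (mod 26). So x ≡ 103 + 231·20 = 4723 (mod 6006).
Unique solution in [0, 6006): x = 4723.

Final answer: x ≡ 4723 (mod 6006); the representative in [0, 6006) is 4723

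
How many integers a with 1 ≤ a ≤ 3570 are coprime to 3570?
The number of a ∈ {1, ..., 3570} with gcd(a, 3570) = 1 is by definition Euler's totient φ(3570). φ is multiplicative, with φ(p^e) = p^e − p^(e−1). Factorise 3570 = 2 · 3 · 5 · 7 · 17. Then
  φ(3570) = (2 − 1) · (3 − 1) · (5 − 1) · (7 − 1) · (17 − 1) = 1 · 2 · 4 · 6 · 16 = 768.
So there are 768 such integers.

Final answer: 768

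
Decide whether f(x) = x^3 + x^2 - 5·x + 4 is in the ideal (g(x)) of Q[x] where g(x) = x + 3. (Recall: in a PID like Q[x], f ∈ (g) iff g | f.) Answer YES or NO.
In Q[x] the ideal (g) consists of all multiples of g, so f ∈ (g) iff g | f, i.e. iff the remainder of f on division by g is 0. Divide f by g (g is monic, so eliminate the leading term of the running remainder at each step):
  leading term x^3: subtract (x^2)·g(x) = x^3 + 3·x^2, leaving -2·x^2 - 5·x + 4
  leading term -2·x^2: subtract (-2·x)·g(x) = -2·x^2 - 6·x, leaving x + 4
  leading term x: subtract (1)·g(x) = x + 3, leaving 1
The remainder r(x) = 1 ≠ 0 (and deg r < deg g), so g ∤ f, i.e. f ∉ (g).

Final answer: NO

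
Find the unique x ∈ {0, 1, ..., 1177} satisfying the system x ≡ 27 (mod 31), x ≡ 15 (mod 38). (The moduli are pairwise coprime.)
The moduli 31, 38 are pairwise coprime, so by the CRT there is a unique solution mod 31·38 = 1178.
Solve by successive substitution. Start with x ≡ 27 (mod 31).
  Combine with x ≡ 15 (mod 38): write x = 27 + 31·t and require 27 + 31·t ≡ 15 (mod 38), i.e. 31·t ≡ 15 − 27 ≡ 26 (mod 38). Since 31^(−1) ≡ 27 (mod 38), t ≡ 27·26 ≡ 18 (mod 38). So x ≡ 27 + 31·18 = 585 (mod 1178).
Unique solution in [0, 1178): x = 585.

Final answer: x ≡ 585 (mod 1178); the representative in [0, 1178) is 585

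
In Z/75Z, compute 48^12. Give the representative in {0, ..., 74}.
21

Use repeated squaring. Binary(12) = 1100. Walk through the bits of the exponent 12 left-to-right: at each bit after the leading one, square the running value, then multiply by 48 if the bit is 1 (always reducing mod 75):
  bit 1 = 1 (leading): start with 48.
  bit 2 = 1: square 48^2 = 2304 ≡ 54; bit is 1, so multiply 54·48 = 2592 ≡ 42 (mod 75).
  bit 3 = 0: square 42^2 = 1764 ≡ 39 (mod 75).
  bit 4 = 0: square 39^2 = 1521 ≡ 21 (mod 75).
Final value: 48^12 ≡ 21 (mod 75).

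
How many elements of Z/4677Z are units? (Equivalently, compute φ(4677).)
An element a ∈ Z/4677Z is a unit iff gcd(a, 4677) = 1, so the number of units is φ(4677). φ is multiplicative, with φ(p^e) = p^e − p^(e−1). Factorise 4677 = 3 · 1559. Then
  φ(4677) = (3 − 1) · (1559 − 1) = 2 · 1558 = 3116.

Final answer: Z/4677Z has φ(4677) = 3116 units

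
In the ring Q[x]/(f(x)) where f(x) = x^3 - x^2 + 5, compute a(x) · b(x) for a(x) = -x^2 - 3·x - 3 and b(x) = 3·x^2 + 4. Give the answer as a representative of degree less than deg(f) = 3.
First multiply in Q[x] without reducing: a · b = -3·x^4 - 9·x^3 - 13·x^2 - 12·x - 12. Now divide by f(x) = x^3 - x^2 + 5, eliminating the leading term at each step:
  leading term -3·x^4: subtract (-3·x)·f(x) = -3·x^4 + 3·x^3 - 15·x, leaving -12·x^3 - 13·x^2 + 3·x - 12
  leading term -12·x^3: subtract (-12)·f(x) = -12·x^3 + 12·x^2 - 60, leaving -25·x^2 + 3·x + 48
The degree is now < 3, so this is the remainder. Hence a · b ≡ -25·x^2 + 3·x + 48 in Q[x]/(f).

Final answer: a · b ≡ -25·x^2 + 3·x + 48 (mod f(x))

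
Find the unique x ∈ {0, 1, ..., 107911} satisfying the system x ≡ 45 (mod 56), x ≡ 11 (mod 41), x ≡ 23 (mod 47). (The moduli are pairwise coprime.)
The moduli 56, 41, 47 are pairwise coprime, so by the CRT there is a unique solution mod 56·41·47 = 107912.
Solve by successive substitution. Start with x ≡ 45 (mod 56).
  Combine with x ≡ 11 (mod 41): write x = 45 + 56·t and require 45 + 56·t ≡ 11 (mod 41), i.e. 56·t ≡ 11 − 45 ≡ 7 (mod 41). Since 56^(−1) ≡ 11 (mod 41) (56 ≡ 15 (mod 41)), t ≡ 11·7 ≡ 36 (mod 41). So x ≡ 45 + 56·36 = 2061 (mod 2296).
  Combine with x ≡ 23 (mod 47): write x = 2061 + 2296·t and require 2061 + 2296·t ≡ 23 (mod 47), i.e. 2296·t ≡ 23 − 2061 ≡ 30 (mod 47). Since 2296^(−1) ≡ 20 (mod 47) (2296 ≡ 40 (mod 47)), t ≡ 20·30 ≡ 36 (mod 47). So x ≡ 2061 + 2296·36 = 84717 (mod 107912).
Unique solution in [0, 107912): x = 84717.

Final answer: x ≡ 84717 (mod 107912); the representative in [0, 107912) is 84717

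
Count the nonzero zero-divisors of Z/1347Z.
Z/1347Z has 450 nonzero zero-divisors

In Z/1347Z each nonzero element is either a unit (gcd with 1347 is 1) or a zero-divisor (gcd > 1). The number of units is φ(1347): factorise 1347 = 3 · 449, so φ(1347) = (3 − 1) · (449 − 1) = 2 · 448 = 896. The nonzero elements number 1347 − 1 = 1346. Hence the nonzero zero-divisors number 1346 − 896 = 450.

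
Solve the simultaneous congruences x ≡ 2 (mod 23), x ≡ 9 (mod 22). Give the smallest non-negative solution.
x ≡ 163 (mod 506); the representative in [0, 506) is 163

The moduli 23, 22 are pairwise coprime, so by the CRT there is a unique solution mod 23·22 = 506.
Solve by successive substitution. Start with x ≡ 2 (mod 23).
  Combine with x ≡ 9 (mod 22): write x = 2 + 23·t and require 2 + 23·t ≡ 9 (mod 22), i.e. 23·t ≡ 9 − 2 ≡ 7 (mod 22). Since 23^(−1) ≡ 1 (mod 22) (23 ≡ 1 (mod 22)), t ≡ 1·7 ≡ 7 (mod 22). So x ≡ 2 + 23·7 = 163 (mod 506).
Unique solution in [0, 506): x = 163.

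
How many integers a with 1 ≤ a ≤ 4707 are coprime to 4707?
The number of a ∈ {1, ..., 4707} with gcd(a, 4707) = 1 is by definition Euler's totient φ(4707). φ is multiplicative, with φ(p^e) = p^e − p^(e−1). Factorise 4707 = 3^2 · 523. Then
  φ(4707) = (3^2 − 3^1) · (523 − 1) = 6 · 522 = 3132.
So there are 3132 such integers.

Final answer: 3132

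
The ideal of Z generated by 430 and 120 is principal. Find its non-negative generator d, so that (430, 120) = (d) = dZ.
In the PID Z, (a, b) is generated by gcd(a, b). Compute gcd(430, 120) with the extended Euclidean algorithm, tracking rows (r, s, t) with s·430 + t·120 = r:
  row A: (430, 1, 0)   [1·430 + 0·120 = 430]
  row B: (120, 0, 1)   [0·430 + 1·120 = 120]
  430 = 3·120 + 70   → row C = row A − 3·row B = (70, 1, −3)   [check: 1·430 − 3·120 = 70]
  120 = 1·70 + 50   → row D = row B − 1·row C = (50, −1, 4)   [check: −1·430 + 4·120 = 50]
  70 = 1·50 + 20   → row E = row C − 1·row D = (20, 2, −7)   [check: 2·430 − 7·120 = 20]
  50 = 2·20 + 10   → row F = row D − 2·row E = (10, −5, 18)   [check: −5·430 + 18·120 = 10]
  20 = 2·10 + 0   → remainder 0, stop. gcd = 10 (last nonzero row F).
So gcd(430, 120) = 10, with Bézout identity −5·430 + 18·120 = 10. Containment (⊇): the Bézout identity exhibits 10 as an element of (430, 120), giving (10) ⊆ (430, 120). Containment (⊆): since 10 | 430 and 10 | 120 (430 = 10·43, 120 = 10·12), every Z-linear combination of 430 and 120 is divisible by 10, so (430, 120) ⊆ (10). Therefore (430, 120) = (10), d = 10.

Final answer: (430, 120) = (10); d = 10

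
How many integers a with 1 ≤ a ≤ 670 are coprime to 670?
The number of a ∈ {1, ..., 670} with gcd(a, 670) = 1 is by definition Euler's totient φ(670). φ is multiplicative, with φ(p^e) = p^e − p^(e−1). Factorise 670 = 2 · 5 · 67. Then
  φ(670) = (2 − 1) · (5 − 1) · (67 − 1) = 1 · 4 · 66 = 264.
So there are 264 such integers.

Final answer: 264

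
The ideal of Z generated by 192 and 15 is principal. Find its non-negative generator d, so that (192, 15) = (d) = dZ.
(192, 15) = (3); d = 3

In the PID Z, (a, b) is generated by gcd(a, b). Compute gcd(192, 15) with the extended Euclidean algorithm, tracking rows (r, s, t) with s·192 + t·15 = r:
  row A: (192, 1, 0)   [1·192 + 0·15 = 192]
  row B: (15, 0, 1)   [0·192 + 1·15 = 15]
  192 = 12·15 + 12   → row C = row A − 12·row B = (12, 1, −12)   [check: 1·192 − 12·15 = 12]
  15 = 1·12 + 3   → row D = row B − 1·row C = (3, −1, 13)   [check: −1·192 + 13·15 = 3]
  12 = 4·3 + 0   → remainder 0, stop. gcd = 3 (last nonzero row D).
So gcd(192, 15) = 3, with Bézout identity −1·192 + 13·15 = 3. Containment (⊇): the Bézout identity exhibits 3 as an element of (192, 15), giving (3) ⊆ (192, 15). Containment (⊆): since 3 | 192 and 3 | 15 (192 = 3·64, 15 = 3·5), every Z-linear combination of 192 and 15 is divisible by 3, so (192, 15) ⊆ (3). Therefore (192, 15) = (3), d = 3.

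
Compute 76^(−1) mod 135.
Apply the extended Euclidean algorithm to (135, 76), tracking rows (r, s, t) with s·135 + t·76 = r. Each division r_prev = q·r_cur + r_new produces the new row as (previous row) − q·(current row):
  row A: (135, 1, 0)   [1·135 + 0·76 = 135]
  row B: (76, 0, 1)   [0·135 + 1·76 = 76]
  135 = 1·76 + 59   → row C = row A − 1·row B = (59, 1, −1)   [check: 1·135 − 1·76 = 59]
  76 = 1·59 + 17   → row D = row B − 1·row C = (17, −1, 2)   [check: −1·135 + 2·76 = 17]
  59 = 3·17 + 8   → row E = row C − 3·row D = (8, 4, −7)   [check: 4·135 − 7·76 = 8]
  17 = 2·8 + 1   → row F = row D − 2·row E = (1, −9, 16)   [check: −9·135 + 16·76 = 1]
  8 = 8·1 + 0   → remainder 0, stop. gcd = 1 (last nonzero row F).
The gcd is 1, so 76 is invertible mod 135. The last nonzero row gives −9·135 + 16·76 = 1, so t = 16. So 76^(−1) ≡ 16 (mod 135). Verify: 76 · 16 = 1216 ≡ 1 (mod 135). ✓

Final answer: 76^(−1) ≡ 16 (mod 135)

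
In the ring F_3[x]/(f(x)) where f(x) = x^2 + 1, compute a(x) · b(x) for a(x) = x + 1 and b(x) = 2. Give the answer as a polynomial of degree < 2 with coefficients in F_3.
Multiply as integer polynomials: a · b = 2·x + 2. Reducing coefficients mod 3: a · b ≡ 2·x + 2. This already has degree < 2, so no reduction by f is needed. Hence a · b ≡ 2·x + 2 in F_3[x]/(f).

Final answer: a · b ≡ 2·x + 2 (mod f(x))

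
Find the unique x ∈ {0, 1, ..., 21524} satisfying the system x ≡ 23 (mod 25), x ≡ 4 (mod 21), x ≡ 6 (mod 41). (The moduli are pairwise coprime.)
x ≡ 8698 (mod 21525); the representative in [0, 21525) is 8698

The moduli 25, 21, 41 are pairwise coprime, so by the CRT there is a unique solution mod 25·21·41 = 21525.
Solve by successive substitution. Start with x ≡ 23 (mod 25).
  Combine with x ≡ 4 (mod 21): write x = 23 + 25·t and require 23 + 25·t ≡ 4 (mod 21), i.e. 25·t ≡ 4 − 23 ≡ 2 (mod 21). Since 25^(−1) ≡ 16 (mod 21) (25 ≡ 4 (mod 21)), t ≡ 16·2 ≡ 11 (mod 21). So x ≡ 23 + 25·11 = 298 (mod 525).
  Combine with x ≡ 6 (mod 41): write x = 298 + 525·t and require 298 + 525·t ≡ 6 (mod 41), i.e. 525·t ≡ 6 − 298 ≡ 36 (mod 41). Since 525^(−1) ≡ 5 (mod 41) (525 ≡ 33 (mod 41)), t ≡ 5·36 ≡ 16 (mod 41). So x ≡ 298 + 525·16 = 8698 (mod 21525).
Unique solution in [0, 21525): x = 8698.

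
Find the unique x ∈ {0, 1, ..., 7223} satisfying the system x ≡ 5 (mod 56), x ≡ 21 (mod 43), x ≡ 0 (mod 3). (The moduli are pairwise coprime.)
The moduli 56, 43, 3 are pairwise coprime, so by the CRT there is a unique solution mod 56·43·3 = 7224.
Solve by successive substitution. Start with x ≡ 5 (mod 56).
  Combine with x ≡ 21 (mod 43): write x = 5 + 56·t and require 5 + 56·t ≡ 21 (mod 43), i.e. 56·t ≡ 21 − 5 ≡ 16 (mod 43). Since 56^(−1) ≡ 10 (mod 43) (56 ≡ 13 (mod 43)), t ≡ 10·16 ≡ 31 (mod 43). So x ≡ 5 + 56·31 = 1741 (mod 2408).
  Combine with x ≡ 0 (mod 3): write x = 1741 + 2408·t and require 1741 + 2408·t ≡ 0 (mod 3), i.e. 2408·t ≡ 0 − 1741 ≡ 2 (mod 3). Since 2408^(−1) ≡ 2 (mod 3) (2408 ≡ 2 (mod 3)), t ≡ 2·2 ≡ 1 (mod 3). So x ≡ 1741 + 2408·1 = 4149 (mod 7224).
Unique solution in [0, 7224): x = 4149.

Final answer: x ≡ 4149 (mod 7224); the representative in [0, 7224) is 4149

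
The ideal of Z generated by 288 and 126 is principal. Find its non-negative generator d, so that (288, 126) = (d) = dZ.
(288, 126) = (18); d = 18

In the PID Z, (a, b) is generated by gcd(a, b). Compute gcd(288, 126) with the extended Euclidean algorithm, tracking rows (r, s, t) with s·288 + t·126 = r:
  row A: (288, 1, 0)   [1·288 + 0·126 = 288]
  row B: (126, 0, 1)   [0·288 + 1·126 = 126]
  288 = 2·126 + 36   → row C = row A − 2·row B = (36, 1, −2)   [check: 1·288 − 2·126 = 36]
  126 = 3·36 + 18   → row D = row B − 3·row C = (18, −3, 7)   [check: −3·288 + 7·126 = 18]
  36 = 2·18 + 0   → remainder 0, stop. gcd = 18 (last nonzero row D).
So gcd(288, 126) = 18, with Bézout identity −3·288 + 7·126 = 18. Containment (⊇): the Bézout identity exhibits 18 as an element of (288, 126), giving (18) ⊆ (288, 126). Containment (⊆): since 18 | 288 and 18 | 126 (288 = 18·16, 126 = 18·7), every Z-linear combination of 288 and 126 is divisible by 18, so (288, 126) ⊆ (18). Therefore (288, 126) = (18), d = 18.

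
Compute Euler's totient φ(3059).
φ is multiplicative, with φ(p^e) = p^e − p^(e−1). Factorise 3059 = 7 · 19 · 23. Then
  φ(3059) = (7 − 1) · (19 − 1) · (23 − 1) = 6 · 18 · 22 = 2376.

Final answer: φ(3059) = 2376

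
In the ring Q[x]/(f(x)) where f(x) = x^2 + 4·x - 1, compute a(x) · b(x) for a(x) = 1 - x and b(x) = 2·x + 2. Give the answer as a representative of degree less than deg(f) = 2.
a · b ≡ 8·x (mod f(x))

First multiply in Q[x] without reducing: a · b = 2 - 2·x^2. Now divide by f(x) = x^2 + 4·x - 1, eliminating the leading term at each step:
  leading term -2·x^2: subtract (-2)·f(x) = -2·x^2 - 8·x + 2, leaving 8·x
The degree is now < 2, so this is the remainder. Hence a · b ≡ 8·x in Q[x]/(f).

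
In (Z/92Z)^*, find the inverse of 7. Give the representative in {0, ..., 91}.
7^(−1) ≡ 79 (mod 92)

Apply the extended Euclidean algorithm to (92, 7), tracking rows (r, s, t) with s·92 + t·7 = r. Each division r_prev = q·r_cur + r_new produces the new row as (previous row) − q·(current row):
  row A: (92, 1, 0)   [1·92 + 0·7 = 92]
  row B: (7, 0, 1)   [0·92 + 1·7 = 7]
  92 = 13·7 + 1   → row C = row A − 13·row B = (1, 1, −13)   [check: 1·92 − 13·7 = 1]
  7 = 7·1 + 0   → remainder 0, stop. gcd = 1 (last nonzero row C).
The gcd is 1, so 7 is invertible mod 92. The last nonzero row gives 1·92 − 13·7 = 1, so t = −13. So 7^(−1) ≡ −13 ≡ 79 (mod 92). Verify: 7 · 79 = 553 ≡ 1 (mod 92). ✓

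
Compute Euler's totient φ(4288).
φ is multiplicative, with φ(p^e) = p^e − p^(e−1). Factorise 4288 = 2^6 · 67. Then
  φ(4288) = (2^6 − 2^5) · (67 − 1) = 32 · 66 = 2112.

Final answer: φ(4288) = 2112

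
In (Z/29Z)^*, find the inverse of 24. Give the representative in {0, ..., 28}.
Apply the extended Euclidean algorithm to (29, 24), tracking rows (r, s, t) with s·29 + t·24 = r. Each division r_prev = q·r_cur + r_new produces the new row as (previous row) − q·(current row):
  row A: (29, 1, 0)   [1·29 + 0·24 = 29]
  row B: (24, 0, 1)   [0·29 + 1·24 = 24]
  29 = 1·24 + 5   → row C = row A − 1·row B = (5, 1, −1)   [check: 1·29 − 1·24 = 5]
  24 = 4·5 + 4   → row D = row B − 4·row C = (4, −4, 5)   [check: −4·29 + 5·24 = 4]
  5 = 1·4 + 1   → row E = row C − 1·row D = (1, 5, −6)   [check: 5·29 − 6·24 = 1]
  4 = 4·1 + 0   → remainder 0, stop. gcd = 1 (last nonzero row E).
The gcd is 1, so 24 is invertible mod 29. The last nonzero row gives 5·29 − 6·24 = 1, so t = −6. So 24^(−1) ≡ −6 ≡ 23 (mod 29). Verify: 24 · 23 = 552 ≡ 1 (mod 29). ✓

Final answer: 24^(−1) ≡ 23 (mod 29)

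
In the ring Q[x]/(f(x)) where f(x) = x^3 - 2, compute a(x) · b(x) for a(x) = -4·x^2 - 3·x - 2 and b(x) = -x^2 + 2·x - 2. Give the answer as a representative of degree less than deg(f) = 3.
First multiply in Q[x] without reducing: a · b = 4·x^4 - 5·x^3 + 4·x^2 + 2·x + 4. Now divide by f(x) = x^3 - 2, eliminating the leading term at each step:
  leading term 4·x^4: subtract (4·x)·f(x) = 4·x^4 - 8·x, leaving -5·x^3 + 4·x^2 + 10·x + 4
  leading term -5·x^3: subtract (-5)·f(x) = 10 - 5·x^3, leaving 4·x^2 + 10·x - 6
The degree is now < 3, so this is the remainder. Hence a · b ≡ 4·x^2 + 10·x - 6 in Q[x]/(f).

Final answer: a · b ≡ 4·x^2 + 10·x - 6 (mod f(x))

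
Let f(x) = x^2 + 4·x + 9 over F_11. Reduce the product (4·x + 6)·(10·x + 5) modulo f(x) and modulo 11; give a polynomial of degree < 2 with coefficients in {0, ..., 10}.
a · b ≡ 8·x (mod f(x))

Multiply as integer polynomials: a · b = 40·x^2 + 80·x + 30. Reducing coefficients mod 11: a · b ≡ 7·x^2 + 3·x + 8. Now divide by f(x) = x^2 + 4·x + 9 in F_11[x], eliminating the leading term at each step:
  leading term 7·x^2: subtract (7)·f(x) = 7·x^2 + 6·x + 8, leaving 8·x (coefficients mod 11)
The degree is now < 2, so this is the remainder. Hence a · b ≡ 8·x in F_11[x]/(f).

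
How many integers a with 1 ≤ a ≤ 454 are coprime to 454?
226

The number of a ∈ {1, ..., 454} with gcd(a, 454) = 1 is by definition Euler's totient φ(454). φ is multiplicative, with φ(p^e) = p^e − p^(e−1). Factorise 454 = 2 · 227. Then
  φ(454) = (2 − 1) · (227 − 1) = 1 · 226 = 226.
So there are 226 such integers.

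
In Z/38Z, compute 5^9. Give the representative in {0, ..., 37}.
1

Use repeated squaring. Binary(9) = 1001. Walk through the bits of the exponent 9 left-to-right: at each bit after the leading one, square the running value, then multiply by 5 if the bit is 1 (always reducing mod 38):
  bit 1 = 1 (leading): start with 5.
  bit 2 = 0: square 5^2 = 25 (mod 38).
  bit 3 = 0: square 25^2 = 625 ≡ 17 (mod 38).
  bit 4 = 1: square 17^2 = 289 ≡ 23; bit is 1, so multiply 23·5 = 115 ≡ 1 (mod 38).
Final value: 5^9 ≡ 1 (mod 38).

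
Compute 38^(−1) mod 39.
38^(−1) ≡ 38 (mod 39)

Apply the extended Euclidean algorithm to (39, 38), tracking rows (r, s, t) with s·39 + t·38 = r. Each division r_prev = q·r_cur + r_new produces the new row as (previous row) − q·(current row):
  row A: (39, 1, 0)   [1·39 + 0·38 = 39]
  row B: (38, 0, 1)   [0·39 + 1·38 = 38]
  39 = 1·38 + 1   → row C = row A − 1·row B = (1, 1, −1)   [check: 1·39 − 1·38 = 1]
  38 = 38·1 + 0   → remainder 0, stop. gcd = 1 (last nonzero row C).
The gcd is 1, so 38 is invertible mod 39. The last nonzero row gives 1·39 − 1·38 = 1, so t = −1. So 38^(−1) ≡ −1 ≡ 38 (mod 39). Verify: 38 · 38 = 1444 ≡ 1 (mod 39). ✓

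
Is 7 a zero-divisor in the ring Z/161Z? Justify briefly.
gcd(7, 161) = 7 > 1, so 7 is not a unit in Z/161Z. In Z/nZ every nonzero non-unit is a zero-divisor: explicitly, take b = 161/gcd = 23 ≠ 0 (mod 161); then 7·23 = 161 = 1·161, i.e. 7·23 ≡ 0 (mod 161). So 7 is a zero-divisor.

Final answer: YES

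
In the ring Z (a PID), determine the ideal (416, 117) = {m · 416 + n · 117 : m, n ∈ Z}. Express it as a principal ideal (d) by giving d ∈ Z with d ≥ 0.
(416, 117) = (13); d = 13

In the PID Z, (a, b) is generated by gcd(a, b). Compute gcd(416, 117) with the extended Euclidean algorithm, tracking rows (r, s, t) with s·416 + t·117 = r:
  row A: (416, 1, 0)   [1·416 + 0·117 = 416]
  row B: (117, 0, 1)   [0·416 + 1·117 = 117]
  416 = 3·117 + 65   → row C = row A − 3·row B = (65, 1, −3)   [check: 1·416 − 3·117 = 65]
  117 = 1·65 + 52   → row D = row B − 1·row C = (52, −1, 4)   [check: −1·416 + 4·117 = 52]
  65 = 1·52 + 13   → row E = row C − 1·row D = (13, 2, −7)   [check: 2·416 − 7·117 = 13]
  52 = 4·13 + 0   → remainder 0, stop. gcd = 13 (last nonzero row E).
So gcd(416, 117) = 13, with Bézout identity 2·416 − 7·117 = 13. Containment (⊇): the Bézout identity exhibits 13 as an element of (416, 117), giving (13) ⊆ (416, 117). Containment (⊆): since 13 | 416 and 13 | 117 (416 = 13·32, 117 = 13·9), every Z-linear combination of 416 and 117 is divisible by 13, so (416, 117) ⊆ (13). Therefore (416, 117) = (13), d = 13.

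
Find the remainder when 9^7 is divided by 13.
9

Use repeated squaring. Binary(7) = 111. Walk through the bits of the exponent 7 left-to-right: at each bit after the leading one, square the running value, then multiply by 9 if the bit is 1 (always reducing mod 13):
  bit 1 = 1 (leading): start with 9.
  bit 2 = 1: square 9^2 = 81 ≡ 3; bit is 1, so multiply 3·9 = 27 ≡ 1 (mod 13).
  bit 3 = 1: square 1^2 = 1; bit is 1, so multiply 1·9 = 9 (mod 13).
Final value: 9^7 ≡ 9 (mod 13).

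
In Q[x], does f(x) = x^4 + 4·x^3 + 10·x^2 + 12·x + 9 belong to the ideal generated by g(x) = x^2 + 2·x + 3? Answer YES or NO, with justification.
YES

In Q[x] the ideal (g) consists of all multiples of g, so f ∈ (g) iff g | f, i.e. iff the remainder of f on division by g is 0. Divide f by g (g is monic, so eliminate the leading term of the running remainder at each step):
  leading term x^4: subtract (x^2)·g(x) = x^4 + 2·x^3 + 3·x^2, leaving 2·x^3 + 7·x^2 + 12·x + 9
  leading term 2·x^3: subtract (2·x)·g(x) = 2·x^3 + 4·x^2 + 6·x, leaving 3·x^2 + 6·x + 9
  leading term 3·x^2: subtract (3)·g(x) = 3·x^2 + 6·x + 9, leaving 0
The remainder is 0, so f(x) = g(x) · h(x) with h(x) = x^2 + 2·x + 3. Hence g | f, i.e. f ∈ (g).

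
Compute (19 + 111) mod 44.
Reduce the summands first: 111 ≡ 23 (mod 44), so 19 + 111 ≡ 19 + 23 (mod 44). 19 + 23 = 42; 42 = 0·44 + 42, so (19 + 111) mod 44 = 42.

Final answer: 42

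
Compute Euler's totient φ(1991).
φ(1991) = 1800

φ is multiplicative, with φ(p^e) = p^e − p^(e−1). Factorise 1991 = 11 · 181. Then
  φ(1991) = (11 − 1) · (181 − 1) = 10 · 180 = 1800.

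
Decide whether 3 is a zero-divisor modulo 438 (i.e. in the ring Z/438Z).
YES

gcd(3, 438) = 3 > 1, so 3 is not a unit in Z/438Z. In Z/nZ every nonzero non-unit is a zero-divisor: explicitly, take b = 438/gcd = 146 ≠ 0 (mod 438); then 3·146 = 438 = 1·438, i.e. 3·146 ≡ 0 (mod 438). So 3 is a zero-divisor.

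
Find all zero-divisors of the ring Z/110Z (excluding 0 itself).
An element a ∈ Z/110Z (with a ≠ 0) is a zero-divisor iff gcd(a, 110) > 1 (because a is a unit precisely when gcd(a, n) = 1, and in Z/nZ every nonzero, non-unit element is a zero-divisor). Scan a = 1, ..., 109 and keep those with gcd(a, 110) > 1:
  gcd(2, 110) = 2, gcd(4, 110) = 2, gcd(5, 110) = 5, gcd(6, 110) = 2, gcd(8, 110) = 2, gcd(10, 110) = 10, gcd(11, 110) = 11, gcd(12, 110) = 2, gcd(14, 110) = 2, gcd(15, 110) = 5, gcd(16, 110) = 2, gcd(18, 110) = 2, gcd(20, 110) = 10, gcd(22, 110) = 22, gcd(24, 110) = 2, gcd(25, 110) = 5, gcd(26, 110) = 2, gcd(28, 110) = 2, gcd(30, 110) = 10, gcd(32, 110) = 2, gcd(33, 110) = 11, gcd(34, 110) = 2, gcd(35, 110) = 5, gcd(36, 110) = 2, gcd(38, 110) = 2, gcd(40, 110) = 10, gcd(42, 110) = 2, gcd(44, 110) = 22, gcd(45, 110) = 5, gcd(46, 110) = 2, gcd(48, 110) = 2, gcd(50, 110) = 10, gcd(52, 110) = 2, gcd(54, 110) = 2, gcd(55, 110) = 55, gcd(56, 110) = 2, gcd(58, 110) = 2, gcd(60, 110) = 10, gcd(62, 110) = 2, gcd(64, 110) = 2, gcd(65, 110) = 5, gcd(66, 110) = 22, gcd(68, 110) = 2, gcd(70, 110) = 10, gcd(72, 110) = 2, gcd(74, 110) = 2, gcd(75, 110) = 5, gcd(76, 110) = 2, gcd(77, 110) = 11, gcd(78, 110) = 2, gcd(80, 110) = 10, gcd(82, 110) = 2, gcd(84, 110) = 2, gcd(85, 110) = 5, gcd(86, 110) = 2, gcd(88, 110) = 22, gcd(90, 110) = 10, gcd(92, 110) = 2, gcd(94, 110) = 2, gcd(95, 110) = 5, gcd(96, 110) = 2, gcd(98, 110) = 2, gcd(99, 110) = 11, gcd(100, 110) = 10, gcd(102, 110) = 2, gcd(104, 110) = 2, gcd(105, 110) = 5, gcd(106, 110) = 2, gcd(108, 110) = 2.
All other a ∈ {1, ..., 109} have gcd(a, 110) = 1 and are units. So the nonzero zero-divisors are exactly the 69 values of a appearing in this scan.

Final answer: nonzero zero-divisors of Z/110Z = {2, 4, 5, 6, 8, 10, 11, 12, 14, 15, 16, 18, 20, 22, 24, 25, 26, 28, 30, 32, 33, 34, 35, 36, 38, 40, 42, 44, 45, 46, 48, 50, 52, 54, 55, 56, 58, 60, 62, 64, 65, 66, 68, 70, 72, 74, 75, 76, 77, 78, 80, 82, 84, 85, 86, 88, 90, 92, 94, 95, 96, 98, 99, 100, 102, 104, 105, 106, 108}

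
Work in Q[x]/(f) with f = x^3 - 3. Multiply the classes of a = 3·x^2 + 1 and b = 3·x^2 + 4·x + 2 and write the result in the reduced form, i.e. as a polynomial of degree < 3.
a · b ≡ 9·x^2 + 31·x + 38 (mod f(x))

First multiply in Q[x] without reducing: a · b = 9·x^4 + 12·x^3 + 9·x^2 + 4·x + 2. Now divide by f(x) = x^3 - 3, eliminating the leading term at each step:
  leading term 9·x^4: subtract (9·x)·f(x) = 9·x^4 - 27·x, leaving 12·x^3 + 9·x^2 + 31·x + 2
  leading term 12·x^3: subtract (12)·f(x) = 12·x^3 - 36, leaving 9·x^2 + 31·x + 38
The degree is now < 3, so this is the remainder. Hence a · b ≡ 9·x^2 + 31·x + 38 in Q[x]/(f).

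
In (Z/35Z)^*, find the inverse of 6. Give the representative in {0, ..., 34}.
Apply the extended Euclidean algorithm to (35, 6), tracking rows (r, s, t) with s·35 + t·6 = r. Each division r_prev = q·r_cur + r_new produces the new row as (previous row) − q·(current row):
  row A: (35, 1, 0)   [1·35 + 0·6 = 35]
  row B: (6, 0, 1)   [0·35 + 1·6 = 6]
  35 = 5·6 + 5   → row C = row A − 5·row B = (5, 1, −5)   [check: 1·35 − 5·6 = 5]
  6 = 1·5 + 1   → row D = row B − 1·row C = (1, −1, 6)   [check: −1·35 + 6·6 = 1]
  5 = 5·1 + 0   → remainder 0, stop. gcd = 1 (last nonzero row D).
The gcd is 1, so 6 is invertible mod 35. The last nonzero row gives −1·35 + 6·6 = 1, so t = 6. So 6^(−1) ≡ 6 (mod 35). Verify: 6 · 6 = 36 ≡ 1 (mod 35). ✓

Final answer: 6^(−1) ≡ 6 (mod 35)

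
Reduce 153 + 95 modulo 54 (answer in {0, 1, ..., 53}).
32

Reduce the summands first: 153 ≡ 45, 95 ≡ 41 (mod 54), so 153 + 95 ≡ 45 + 41 (mod 54). 45 + 41 = 86; 86 = 1·54 + 32, so (153 + 95) mod 54 = 32.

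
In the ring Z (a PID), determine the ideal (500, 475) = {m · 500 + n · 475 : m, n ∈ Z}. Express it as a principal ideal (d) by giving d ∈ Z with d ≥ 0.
(500, 475) = (25); d = 25

In the PID Z, (a, b) is generated by gcd(a, b). Compute gcd(500, 475) with the extended Euclidean algorithm, tracking rows (r, s, t) with s·500 + t·475 = r:
  row A: (500, 1, 0)   [1·500 + 0·475 = 500]
  row B: (475, 0, 1)   [0·500 + 1·475 = 475]
  500 = 1·475 + 25   → row C = row A − 1·row B = (25, 1, −1)   [check: 1·500 − 1·475 = 25]
  475 = 19·25 + 0   → remainder 0, stop. gcd = 25 (last nonzero row C).
So gcd(500, 475) = 25, with Bézout identity 1·500 − 1·475 = 25. Containment (⊇): the Bézout identity exhibits 25 as an element of (500, 475), giving (25) ⊆ (500, 475). Containment (⊆): since 25 | 500 and 25 | 475 (500 = 25·20, 475 = 25·19), every Z-linear combination of 500 and 475 is divisible by 25, so (500, 475) ⊆ (25). Therefore (500, 475) = (25), d = 25.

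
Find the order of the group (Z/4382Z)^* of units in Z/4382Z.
(Z/4382Z)^* consists of the classes a with gcd(a, 4382) = 1, so its order is φ(4382). φ is multiplicative, with φ(p^e) = p^e − p^(e−1). Factorise 4382 = 2 · 7 · 313. Then
  φ(4382) = (2 − 1) · (7 − 1) · (313 − 1) = 1 · 6 · 312 = 1872.
Thus |(Z/4382Z)^*| = 1872.

Final answer: |(Z/4382Z)^*| = 1872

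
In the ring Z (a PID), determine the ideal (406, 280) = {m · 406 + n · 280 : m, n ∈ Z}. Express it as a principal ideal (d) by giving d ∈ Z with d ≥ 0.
(406, 280) = (14); d = 14

In the PID Z, (a, b) is generated by gcd(a, b). Compute gcd(406, 280) with the extended Euclidean algorithm, tracking rows (r, s, t) with s·406 + t·280 = r:
  row A: (406, 1, 0)   [1·406 + 0·280 = 406]
  row B: (280, 0, 1)   [0·406 + 1·280 = 280]
  406 = 1·280 + 126   → row C = row A − 1·row B = (126, 1, −1)   [check: 1·406 − 1·280 = 126]
  280 = 2·126 + 28   → row D = row B − 2·row C = (28, −2, 3)   [check: −2·406 + 3·280 = 28]
  126 = 4·28 + 14   → row E = row C − 4·row D = (14, 9, −13)   [check: 9·406 − 13·280 = 14]
  28 = 2·14 + 0   → remainder 0, stop. gcd = 14 (last nonzero row E).
So gcd(406, 280) = 14, with Bézout identity 9·406 − 13·280 = 14. Containment (⊇): the Bézout identity exhibits 14 as an element of (406, 280), giving (14) ⊆ (406, 280). Containment (⊆): since 14 | 406 and 14 | 280 (406 = 14·29, 280 = 14·20), every Z-linear combination of 406 and 280 is divisible by 14, so (406, 280) ⊆ (14). Therefore (406, 280) = (14), d = 14.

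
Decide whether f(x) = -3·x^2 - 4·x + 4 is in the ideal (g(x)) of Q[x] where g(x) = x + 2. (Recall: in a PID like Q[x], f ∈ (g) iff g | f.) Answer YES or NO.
In Q[x] the ideal (g) consists of all multiples of g, so f ∈ (g) iff g | f, i.e. iff the remainder of f on division by g is 0. Divide f by g (g is monic, so eliminate the leading term of the running remainder at each step):
  leading term -3·x^2: subtract (-3·x)·g(x) = -3·x^2 - 6·x, leaving 2·x + 4
  leading term 2·x: subtract (2)·g(x) = 2·x + 4, leaving 0
The remainder is 0, so f(x) = g(x) · h(x) with h(x) = 2 - 3·x. Hence g | f, i.e. f ∈ (g).

Final answer: YES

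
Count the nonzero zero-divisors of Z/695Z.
Z/695Z has 142 nonzero zero-divisors

In Z/695Z each nonzero element is either a unit (gcd with 695 is 1) or a zero-divisor (gcd > 1). The number of units is φ(695): factorise 695 = 5 · 139, so φ(695) = (5 − 1) · (139 − 1) = 4 · 138 = 552. The nonzero elements number 695 − 1 = 694. Hence the nonzero zero-divisors number 694 − 552 = 142.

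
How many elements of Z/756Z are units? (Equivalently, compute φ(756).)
Z/756Z has φ(756) = 216 units

An element a ∈ Z/756Z is a unit iff gcd(a, 756) = 1, so the number of units is φ(756). φ is multiplicative, with φ(p^e) = p^e − p^(e−1). Factorise 756 = 2^2 · 3^3 · 7. Then
  φ(756) = (2^2 − 2^1) · (3^3 − 3^2) · (7 − 1) = 2 · 18 · 6 = 216.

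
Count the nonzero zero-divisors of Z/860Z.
In Z/860Z each nonzero element is either a unit (gcd with 860 is 1) or a zero-divisor (gcd > 1). The number of units is φ(860): factorise 860 = 2^2 · 5 · 43, so φ(860) = (2^2 − 2^1) · (5 − 1) · (43 − 1) = 2 · 4 · 42 = 336. The nonzero elements number 860 − 1 = 859. Hence the nonzero zero-divisors number 859 − 336 = 523.

Final answer: Z/860Z has 523 nonzero zero-divisors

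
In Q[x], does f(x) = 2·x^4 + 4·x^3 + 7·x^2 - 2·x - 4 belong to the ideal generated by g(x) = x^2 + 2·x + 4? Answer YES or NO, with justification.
YES

In Q[x] the ideal (g) consists of all multiples of g, so f ∈ (g) iff g | f, i.e. iff the remainder of f on division by g is 0. Divide f by g (g is monic, so eliminate the leading term of the running remainder at each step):
  leading term 2·x^4: subtract (2·x^2)·g(x) = 2·x^4 + 4·x^3 + 8·x^2, leaving -x^2 - 2·x - 4
  leading term -x^2: subtract (-1)·g(x) = -x^2 - 2·x - 4, leaving 0
The remainder is 0, so f(x) = g(x) · h(x) with h(x) = 2·x^2 - 1. Hence g | f, i.e. f ∈ (g).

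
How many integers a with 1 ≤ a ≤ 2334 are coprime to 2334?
The number of a ∈ {1, ..., 2334} with gcd(a, 2334) = 1 is by definition Euler's totient φ(2334). φ is multiplicative, with φ(p^e) = p^e − p^(e−1). Factorise 2334 = 2 · 3 · 389. Then
  φ(2334) = (2 − 1) · (3 − 1) · (389 − 1) = 1 · 2 · 388 = 776.
So there are 776 such integers.

Final answer: 776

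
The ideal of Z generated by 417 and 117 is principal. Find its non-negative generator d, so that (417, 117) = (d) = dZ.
(417, 117) = (3); d = 3

In the PID Z, (a, b) is generated by gcd(a, b). Compute gcd(417, 117) with the extended Euclidean algorithm, tracking rows (r, s, t) with s·417 + t·117 = r:
  row A: (417, 1, 0)   [1·417 + 0·117 = 417]
  row B: (117, 0, 1)   [0·417 + 1·117 = 117]
  417 = 3·117 + 66   → row C = row A − 3·row B = (66, 1, −3)   [check: 1·417 − 3·117 = 66]
  117 = 1·66 + 51   → row D = row B − 1·row C = (51, −1, 4)   [check: −1·417 + 4·117 = 51]
  66 = 1·51 + 15   → row E = row C − 1·row D = (15, 2, −7)   [check: 2·417 − 7·117 = 15]
  51 = 3·15 + 6   → row F = row D − 3·row E = (6, −7, 25)   [check: −7·417 + 25·117 = 6]
  15 = 2·6 + 3   → row G = row E − 2·row F = (3, 16, −57)   [check: 16·417 − 57·117 = 3]
  6 = 2·3 + 0   → remainder 0, stop. gcd = 3 (last nonzero row G).
So gcd(417, 117) = 3, with Bézout identity 16·417 − 57·117 = 3. Containment (⊇): the Bézout identity exhibits 3 as an element of (417, 117), giving (3) ⊆ (417, 117). Containment (⊆): since 3 | 417 and 3 | 117 (417 = 3·139, 117 = 3·39), every Z-linear combination of 417 and 117 is divisible by 3, so (417, 117) ⊆ (3). Therefore (417, 117) = (3), d = 3.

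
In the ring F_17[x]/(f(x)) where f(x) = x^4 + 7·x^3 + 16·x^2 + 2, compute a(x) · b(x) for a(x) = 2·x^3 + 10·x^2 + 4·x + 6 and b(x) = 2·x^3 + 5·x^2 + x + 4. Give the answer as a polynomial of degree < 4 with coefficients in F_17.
Multiply as integer polynomials: a · b = 4·x^6 + 30·x^5 + 60·x^4 + 50·x^3 + 74·x^2 + 22·x + 24. Reducing coefficients mod 17: a · b ≡ 4·x^6 + 13·x^5 + 9·x^4 + 16·x^3 + 6·x^2 + 5·x + 7. Now divide by f(x) = x^4 + 7·x^3 + 16·x^2 + 2 in F_17[x], eliminating the leading term at each step:
  leading term 4·x^6: subtract (4·x^2)·f(x) = 4·x^6 + 11·x^5 + 13·x^4 + 8·x^2, leaving 2·x^5 + 13·x^4 + 16·x^3 + 15·x^2 + 5·x + 7 (coefficients mod 17)
  leading term 2·x^5: subtract (2·x)·f(x) = 2·x^5 + 14·x^4 + 15·x^3 + 4·x, leaving 16·x^4 + x^3 + 15·x^2 + x + 7 (coefficients mod 17)
  leading term 16·x^4: subtract (16)·f(x) = 16·x^4 + 10·x^3 + x^2 + 15, leaving 8·x^3 + 14·x^2 + x + 9 (coefficients mod 17)
The degree is now < 4, so this is the remainder. Hence a · b ≡ 8·x^3 + 14·x^2 + x + 9 in F_17[x]/(f).

Final answer: a · b ≡ 8·x^3 + 14·x^2 + x + 9 (mod f(x))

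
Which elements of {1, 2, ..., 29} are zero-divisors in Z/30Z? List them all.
An element a ∈ Z/30Z (with a ≠ 0) is a zero-divisor iff gcd(a, 30) > 1 (because a is a unit precisely when gcd(a, n) = 1, and in Z/nZ every nonzero, non-unit element is a zero-divisor). Scan a = 1, ..., 29 and keep those with gcd(a, 30) > 1:
  gcd(2, 30) = 2, gcd(3, 30) = 3, gcd(4, 30) = 2, gcd(5, 30) = 5, gcd(6, 30) = 6, gcd(8, 30) = 2, gcd(9, 30) = 3, gcd(10, 30) = 10, gcd(12, 30) = 6, gcd(14, 30) = 2, gcd(15, 30) = 15, gcd(16, 30) = 2, gcd(18, 30) = 6, gcd(20, 30) = 10, gcd(21, 30) = 3, gcd(22, 30) = 2, gcd(24, 30) = 6, gcd(25, 30) = 5, gcd(26, 30) = 2, gcd(27, 30) = 3, gcd(28, 30) = 2.
All other a ∈ {1, ..., 29} have gcd(a, 30) = 1 and are units. So the nonzero zero-divisors are exactly the 21 values of a appearing in this scan.

Final answer: nonzero zero-divisors of Z/30Z = {2, 3, 4, 5, 6, 8, 9, 10, 12, 14, 15, 16, 18, 20, 21, 22, 24, 25, 26, 27, 28}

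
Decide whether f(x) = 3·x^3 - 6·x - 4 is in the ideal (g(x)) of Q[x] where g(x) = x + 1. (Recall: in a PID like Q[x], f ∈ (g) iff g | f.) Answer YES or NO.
NO

In Q[x] the ideal (g) consists of all multiples of g, so f ∈ (g) iff g | f, i.e. iff the remainder of f on division by g is 0. Divide f by g (g is monic, so eliminate the leading term of the running remainder at each step):
  leading term 3·x^3: subtract (3·x^2)·g(x) = 3·x^3 + 3·x^2, leaving -3·x^2 - 6·x - 4
  leading term -3·x^2: subtract (-3·x)·g(x) = -3·x^2 - 3·x, leaving -3·x - 4
  leading term -3·x: subtract (-3)·g(x) = -3·x - 3, leaving -1
The remainder r(x) = -1 ≠ 0 (and deg r < deg g), so g ∤ f, i.e. f ∉ (g).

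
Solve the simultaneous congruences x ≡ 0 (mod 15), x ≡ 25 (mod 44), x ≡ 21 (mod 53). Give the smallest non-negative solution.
x ≡ 5745 (mod 34980); the representative in [0, 34980) is 5745

The moduli 15, 44, 53 are pairwise coprime, so by the CRT there is a unique solution mod 15·44·53 = 34980.
Solve by successive substitution. Start with x ≡ 0 (mod 15).
  Combine with x ≡ 25 (mod 44): write x = 15·t and require 15·t ≡ 25 (mod 44). Since 15^(−1) ≡ 3 (mod 44), t ≡ 3·25 ≡ 31 (mod 44). So x ≡ 15·31 = 465 (mod 660).
  Combine with x ≡ 21 (mod 53): write x = 465 + 660·t and require 465 + 660·t ≡ 21 (mod 53), i.e. 660·t ≡ 21 − 465 ≡ 33 (mod 53). Since 660^(−1) ≡ 42 (mod 53) (660 ≡ 24 (mod 53)), t ≡ 42·33 ≡ 8 (mod 53). So x ≡ 465 + 660·8 = 5745 (mod 34980).
Unique solution in [0, 34980): x = 5745.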